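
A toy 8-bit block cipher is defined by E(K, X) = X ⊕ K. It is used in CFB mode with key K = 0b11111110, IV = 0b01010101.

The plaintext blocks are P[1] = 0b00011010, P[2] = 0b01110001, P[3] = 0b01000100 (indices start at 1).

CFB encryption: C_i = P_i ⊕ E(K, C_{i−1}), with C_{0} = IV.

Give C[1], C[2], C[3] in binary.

C[1] = 0b10110001, C[2] = 0b00111110, C[3] = 0b10000100

C[1]: E(K, 0b01010101) = 0b10101011; 0b00011010 ⊕ 0b10101011 = 0b10110001.
C[2]: E(K, 0b10110001) = 0b01001111; 0b01110001 ⊕ 0b01001111 = 0b00111110.
C[3]: E(K, 0b00111110) = 0b11000000; 0b01000100 ⊕ 0b11000000 = 0b10000100.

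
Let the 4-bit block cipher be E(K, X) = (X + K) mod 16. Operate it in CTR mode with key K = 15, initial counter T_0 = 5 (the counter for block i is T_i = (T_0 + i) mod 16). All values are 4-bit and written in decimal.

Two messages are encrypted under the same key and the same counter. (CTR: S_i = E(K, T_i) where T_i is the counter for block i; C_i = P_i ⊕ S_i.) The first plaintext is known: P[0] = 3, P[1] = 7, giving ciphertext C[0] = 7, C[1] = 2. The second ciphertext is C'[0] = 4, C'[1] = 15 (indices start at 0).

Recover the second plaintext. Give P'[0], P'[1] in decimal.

P'[0] = 0, P'[1] = 10

In CTR with a reused counter, both messages share the same keystream S_i, so C_i ⊕ C'_i = P_i ⊕ P'_i and thus P'_i = P_i ⊕ C_i ⊕ C'_i.
P'[0]: 3 ⊕ 7 ⊕ 4 = 0.
P'[1]: 7 ⊕ 2 ⊕ 15 = 10.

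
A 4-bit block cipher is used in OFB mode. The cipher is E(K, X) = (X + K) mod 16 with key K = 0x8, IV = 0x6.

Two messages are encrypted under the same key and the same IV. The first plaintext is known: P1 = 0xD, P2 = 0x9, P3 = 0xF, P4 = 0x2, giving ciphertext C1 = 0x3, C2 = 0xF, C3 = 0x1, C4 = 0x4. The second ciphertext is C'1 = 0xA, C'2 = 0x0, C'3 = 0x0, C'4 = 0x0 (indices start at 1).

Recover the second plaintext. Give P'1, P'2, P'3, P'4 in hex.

In OFB with a reused IV, both messages share the same keystream S_i, so C_i ⊕ C'_i = P_i ⊕ P'_i and thus P'_i = P_i ⊕ C_i ⊕ C'_i.
P'1: 0xD ⊕ 0x3 ⊕ 0xA = 0x4.
P'2: 0x9 ⊕ 0xF ⊕ 0x0 = 0x6.
P'3: 0xF ⊕ 0x1 ⊕ 0x0 = 0xE.
P'4: 0x2 ⊕ 0x4 ⊕ 0x0 = 0x6.

P'1 = 0x4, P'2 = 0x6, P'3 = 0xE, P'4 = 0x6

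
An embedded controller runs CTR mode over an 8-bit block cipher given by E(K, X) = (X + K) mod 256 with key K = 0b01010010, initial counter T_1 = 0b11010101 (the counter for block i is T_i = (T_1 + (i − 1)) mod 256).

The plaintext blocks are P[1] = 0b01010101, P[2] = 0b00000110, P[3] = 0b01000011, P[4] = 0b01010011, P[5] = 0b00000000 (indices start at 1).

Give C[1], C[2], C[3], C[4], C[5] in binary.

CTR encryption: S_i = E(K, T_i) where T_i is the counter for block i; C_i = P_i ⊕ S_i.
C[1]: T = 0b11010101, S = E(K, T) = 0b00100111; 0b01010101 ⊕ 0b00100111 = 0b01110010.
C[2]: T = 0b11010110, S = E(K, T) = 0b00101000; 0b00000110 ⊕ 0b00101000 = 0b00101110.
C[3]: T = 0b11010111, S = E(K, T) = 0b00101001; 0b01000011 ⊕ 0b00101001 = 0b01101010.
C[4]: T = 0b11011000, S = E(K, T) = 0b00101010; 0b01010011 ⊕ 0b00101010 = 0b01111001.
C[5]: T = 0b11011001, S = E(K, T) = 0b00101011; 0b00000000 ⊕ 0b00101011 = 0b00101011.

C[1] = 0b01110010, C[2] = 0b00101110, C[3] = 0b01101010, C[4] = 0b01111001, C[5] = 0b00101011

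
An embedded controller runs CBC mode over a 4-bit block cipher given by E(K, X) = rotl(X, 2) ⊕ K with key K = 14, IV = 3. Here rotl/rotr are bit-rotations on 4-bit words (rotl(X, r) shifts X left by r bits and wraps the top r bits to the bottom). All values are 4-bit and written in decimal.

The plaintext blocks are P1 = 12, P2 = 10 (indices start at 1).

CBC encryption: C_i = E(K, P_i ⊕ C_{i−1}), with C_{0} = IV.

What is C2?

C1: P1 ⊕ 3 = 15; E(K, 15) = 1.
C2: P2 ⊕ 1 = 11; E(K, 11) = 0.

C2 = 0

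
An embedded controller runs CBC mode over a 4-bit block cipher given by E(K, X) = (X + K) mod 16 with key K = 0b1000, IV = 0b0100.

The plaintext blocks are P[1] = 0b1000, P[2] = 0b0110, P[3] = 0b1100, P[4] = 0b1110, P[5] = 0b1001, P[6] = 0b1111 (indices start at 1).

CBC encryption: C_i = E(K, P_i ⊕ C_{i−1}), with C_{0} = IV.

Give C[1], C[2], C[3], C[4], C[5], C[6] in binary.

C[1]: P[1] ⊕ 0b0100 = 0b1100; E(K, 0b1100) = 0b0100.
C[2]: P[2] ⊕ 0b0100 = 0b0010; E(K, 0b0010) = 0b1010.
C[3]: P[3] ⊕ 0b1010 = 0b0110; E(K, 0b0110) = 0b1110.
C[4]: P[4] ⊕ 0b1110 = 0b0000; E(K, 0b0000) = 0b1000.
C[5]: P[5] ⊕ 0b1000 = 0b0001; E(K, 0b0001) = 0b1001.
C[6]: P[6] ⊕ 0b1001 = 0b0110; E(K, 0b0110) = 0b1110.

C[1] = 0b0100, C[2] = 0b1010, C[3] = 0b1110, C[4] = 0b1000, C[5] = 0b1001, C[6] = 0b1110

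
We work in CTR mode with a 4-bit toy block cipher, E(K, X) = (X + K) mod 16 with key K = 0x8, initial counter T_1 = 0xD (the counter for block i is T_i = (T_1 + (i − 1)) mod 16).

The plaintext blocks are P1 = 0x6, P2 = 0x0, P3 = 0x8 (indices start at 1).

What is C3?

CTR encryption: S_i = E(K, T_i) where T_i is the counter for block i; C_i = P_i ⊕ S_i.
C1: T = 0xD, S = E(K, T) = 0x5; 0x6 ⊕ 0x5 = 0x3.
C2: T = 0xE, S = E(K, T) = 0x6; 0x0 ⊕ 0x6 = 0x6.
C3: T = 0xF, S = E(K, T) = 0x7; 0x8 ⊕ 0x7 = 0xF.

C3 = 0xF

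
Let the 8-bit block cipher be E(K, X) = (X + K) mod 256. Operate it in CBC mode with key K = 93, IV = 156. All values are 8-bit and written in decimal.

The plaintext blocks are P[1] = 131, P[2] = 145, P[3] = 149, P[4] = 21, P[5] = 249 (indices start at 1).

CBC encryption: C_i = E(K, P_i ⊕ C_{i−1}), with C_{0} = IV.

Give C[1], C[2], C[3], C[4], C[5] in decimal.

C[1] = 124, C[2] = 74, C[3] = 60, C[4] = 134, C[5] = 220

C[1]: P[1] ⊕ 156 = 31; E(K, 31) = 124.
C[2]: P[2] ⊕ 124 = 237; E(K, 237) = 74.
C[3]: P[3] ⊕ 74 = 223; E(K, 223) = 60.
C[4]: P[4] ⊕ 60 = 41; E(K, 41) = 134.
C[5]: P[5] ⊕ 134 = 127; E(K, 127) = 220.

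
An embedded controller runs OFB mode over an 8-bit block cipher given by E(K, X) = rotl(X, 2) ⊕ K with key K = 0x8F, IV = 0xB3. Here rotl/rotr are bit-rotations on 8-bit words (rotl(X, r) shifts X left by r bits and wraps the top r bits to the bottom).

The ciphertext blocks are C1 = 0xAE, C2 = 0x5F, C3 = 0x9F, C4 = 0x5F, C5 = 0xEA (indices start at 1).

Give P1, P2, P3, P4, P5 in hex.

OFB decryption: S_i = E(K, S_{i−1}) with S_{0} = IV; P_i = C_i ⊕ S_i.
P1: S = E(K, 0xB3) = 0x41; 0xAE ⊕ 0x41 = 0xEF.
P2: S = E(K, 0x41) = 0x8A; 0x5F ⊕ 0x8A = 0xD5.
P3: S = E(K, 0x8A) = 0xA5; 0x9F ⊕ 0xA5 = 0x3A.
P4: S = E(K, 0xA5) = 0x19; 0x5F ⊕ 0x19 = 0x46.
P5: S = E(K, 0x19) = 0xEB; 0xEA ⊕ 0xEB = 0x01.

P1 = 0xEF, P2 = 0xD5, P3 = 0x3A, P4 = 0x46, P5 = 0x01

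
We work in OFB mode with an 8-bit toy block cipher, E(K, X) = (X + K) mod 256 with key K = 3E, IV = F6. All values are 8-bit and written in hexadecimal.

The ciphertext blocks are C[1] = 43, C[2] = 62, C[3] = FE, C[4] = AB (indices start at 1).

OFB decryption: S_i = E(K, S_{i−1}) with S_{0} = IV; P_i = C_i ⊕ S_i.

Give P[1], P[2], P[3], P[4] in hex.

P[1]: S = E(K, F6) = 34; 43 ⊕ 34 = 77.
P[2]: S = E(K, 34) = 72; 62 ⊕ 72 = 10.
P[3]: S = E(K, 72) = B0; FE ⊕ B0 = 4E.
P[4]: S = E(K, B0) = EE; AB ⊕ EE = 45.

P[1] = 77, P[2] = 10, P[3] = 4E, P[4] = 45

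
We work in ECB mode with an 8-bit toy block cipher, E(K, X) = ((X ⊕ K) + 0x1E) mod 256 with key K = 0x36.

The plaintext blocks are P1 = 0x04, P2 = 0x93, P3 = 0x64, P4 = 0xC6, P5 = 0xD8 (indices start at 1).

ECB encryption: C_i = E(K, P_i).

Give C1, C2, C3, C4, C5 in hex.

C1: E(K, 0x04) = 0x50.
C2: E(K, 0x93) = 0xC3.
C3: E(K, 0x64) = 0x70.
C4: E(K, 0xC6) = 0x0E.
C5: E(K, 0xD8) = 0x0C.

C1 = 0x50, C2 = 0xC3, C3 = 0x70, C4 = 0x0E, C5 = 0x0C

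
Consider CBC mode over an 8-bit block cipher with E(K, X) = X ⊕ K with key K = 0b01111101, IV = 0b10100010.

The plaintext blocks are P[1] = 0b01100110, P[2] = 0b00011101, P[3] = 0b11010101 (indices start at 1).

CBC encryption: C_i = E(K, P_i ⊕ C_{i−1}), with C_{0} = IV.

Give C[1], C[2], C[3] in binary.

C[1]: P[1] ⊕ 0b10100010 = 0b11000100; E(K, 0b11000100) = 0b10111001.
C[2]: P[2] ⊕ 0b10111001 = 0b10100100; E(K, 0b10100100) = 0b11011001.
C[3]: P[3] ⊕ 0b11011001 = 0b00001100; E(K, 0b00001100) = 0b01110001.

C[1] = 0b10111001, C[2] = 0b11011001, C[3] = 0b01110001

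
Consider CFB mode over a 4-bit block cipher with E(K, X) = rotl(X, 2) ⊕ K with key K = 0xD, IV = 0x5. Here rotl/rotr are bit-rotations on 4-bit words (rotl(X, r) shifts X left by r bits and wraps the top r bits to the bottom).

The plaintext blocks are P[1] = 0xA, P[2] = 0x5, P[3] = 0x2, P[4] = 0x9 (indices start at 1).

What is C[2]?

CFB encryption: C_i = P_i ⊕ E(K, C_{i−1}), with C_{0} = IV.
C[1]: E(K, 0x5) = 0x8; 0xA ⊕ 0x8 = 0x2.
C[2]: E(K, 0x2) = 0x5; 0x5 ⊕ 0x5 = 0x0.

C[2] = 0x0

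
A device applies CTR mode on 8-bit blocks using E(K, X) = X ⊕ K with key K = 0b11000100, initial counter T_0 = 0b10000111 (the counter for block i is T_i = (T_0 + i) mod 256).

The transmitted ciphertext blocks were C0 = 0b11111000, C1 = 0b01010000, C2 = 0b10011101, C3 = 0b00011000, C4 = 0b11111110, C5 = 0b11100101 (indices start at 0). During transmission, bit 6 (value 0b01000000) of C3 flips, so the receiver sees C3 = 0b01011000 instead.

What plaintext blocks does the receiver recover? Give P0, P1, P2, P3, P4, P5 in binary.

CTR decryption: S_i = E(K, T_i) where T_i is the counter for block i; P_i = C_i ⊕ S_i.
Only C3 changed, to 0b01011000. In CTR, a change in C_i flips the same bit in P_i only; the keystream is unaffected. Decrypting the received ciphertext:
P0: T = 0b10000111, S = E(K, T) = 0b01000011; 0b11111000 ⊕ 0b01000011 = 0b10111011.
P1: T = 0b10001000, S = E(K, T) = 0b01001100; 0b01010000 ⊕ 0b01001100 = 0b00011100.
P2: T = 0b10001001, S = E(K, T) = 0b01001101; 0b10011101 ⊕ 0b01001101 = 0b11010000.
P3: T = 0b10001010, S = E(K, T) = 0b01001110; 0b01011000 ⊕ 0b01001110 = 0b00010110.
P4: T = 0b10001011, S = E(K, T) = 0b01001111; 0b11111110 ⊕ 0b01001111 = 0b10110001.
P5: T = 0b10001100, S = E(K, T) = 0b01001000; 0b11100101 ⊕ 0b01001000 = 0b10101101.
Blocks that differ from the original plaintext: P3.

P0 = 0b10111011, P1 = 0b00011100, P2 = 0b11010000, P3 = 0b00010110, P4 = 0b10110001, P5 = 0b10101101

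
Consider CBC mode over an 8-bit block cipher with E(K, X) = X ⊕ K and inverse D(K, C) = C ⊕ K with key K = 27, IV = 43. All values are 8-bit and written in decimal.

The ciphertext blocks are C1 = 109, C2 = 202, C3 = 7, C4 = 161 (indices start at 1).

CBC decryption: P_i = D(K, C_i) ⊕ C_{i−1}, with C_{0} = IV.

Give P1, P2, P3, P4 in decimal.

P1 = 93, P2 = 188, P3 = 214, P4 = 189

P1: D(K, 109) = 118; 118 ⊕ 43 = 93.
P2: D(K, 202) = 209; 209 ⊕ 109 = 188.
P3: D(K, 7) = 28; 28 ⊕ 202 = 214.
P4: D(K, 161) = 186; 186 ⊕ 7 = 189.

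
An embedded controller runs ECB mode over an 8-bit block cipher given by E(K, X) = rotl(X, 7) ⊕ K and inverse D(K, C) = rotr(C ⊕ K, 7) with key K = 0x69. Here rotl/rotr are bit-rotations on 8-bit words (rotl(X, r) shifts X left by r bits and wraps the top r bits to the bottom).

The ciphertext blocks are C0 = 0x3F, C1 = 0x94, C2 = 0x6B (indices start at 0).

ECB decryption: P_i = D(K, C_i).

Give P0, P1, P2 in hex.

P0: D(K, 0x3F) = 0xAC.
P1: D(K, 0x94) = 0xFB.
P2: D(K, 0x6B) = 0x04.

P0 = 0xAC, P1 = 0xFB, P2 = 0x04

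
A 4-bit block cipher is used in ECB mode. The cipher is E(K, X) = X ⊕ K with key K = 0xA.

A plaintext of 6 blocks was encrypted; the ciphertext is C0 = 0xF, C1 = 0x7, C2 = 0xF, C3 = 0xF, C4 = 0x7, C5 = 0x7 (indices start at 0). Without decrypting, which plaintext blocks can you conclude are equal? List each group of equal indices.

P0 = P2 = P3; P1 = P4 = P5

ECB encrypts each block independently with the same key, so equal ciphertext blocks imply equal plaintext blocks.
C0 = C2 = C3 = 0xF, so P0 = P2 = P3.
C1 = C4 = C5 = 0x7, so P1 = P4 = P5.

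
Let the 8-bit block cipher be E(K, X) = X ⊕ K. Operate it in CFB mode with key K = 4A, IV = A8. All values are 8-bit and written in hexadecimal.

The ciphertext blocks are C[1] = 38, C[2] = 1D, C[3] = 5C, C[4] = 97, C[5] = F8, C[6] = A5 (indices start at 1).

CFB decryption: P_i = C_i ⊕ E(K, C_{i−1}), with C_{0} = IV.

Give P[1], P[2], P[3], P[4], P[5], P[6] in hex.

P[1]: E(K, A8) = E2; 38 ⊕ E2 = DA.
P[2]: E(K, 38) = 72; 1D ⊕ 72 = 6F.
P[3]: E(K, 1D) = 57; 5C ⊕ 57 = 0B.
P[4]: E(K, 5C) = 16; 97 ⊕ 16 = 81.
P[5]: E(K, 97) = DD; F8 ⊕ DD = 25.
P[6]: E(K, F8) = B2; A5 ⊕ B2 = 17.

P[1] = DA, P[2] = 6F, P[3] = 0B, P[4] = 81, P[5] = 25, P[6] = 17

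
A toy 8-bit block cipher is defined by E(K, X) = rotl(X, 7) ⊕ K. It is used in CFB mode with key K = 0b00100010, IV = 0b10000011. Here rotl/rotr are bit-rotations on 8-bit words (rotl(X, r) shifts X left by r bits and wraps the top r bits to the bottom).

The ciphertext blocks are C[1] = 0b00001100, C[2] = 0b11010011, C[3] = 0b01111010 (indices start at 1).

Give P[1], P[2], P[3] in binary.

P[1] = 0b11101111, P[2] = 0b11110111, P[3] = 0b10110001

CFB decryption: P_i = C_i ⊕ E(K, C_{i−1}), with C_{0} = IV.
P[1]: E(K, 0b10000011) = 0b11100011; 0b00001100 ⊕ 0b11100011 = 0b11101111.
P[2]: E(K, 0b00001100) = 0b00100100; 0b11010011 ⊕ 0b00100100 = 0b11110111.
P[3]: E(K, 0b11010011) = 0b11001011; 0b01111010 ⊕ 0b11001011 = 0b10110001.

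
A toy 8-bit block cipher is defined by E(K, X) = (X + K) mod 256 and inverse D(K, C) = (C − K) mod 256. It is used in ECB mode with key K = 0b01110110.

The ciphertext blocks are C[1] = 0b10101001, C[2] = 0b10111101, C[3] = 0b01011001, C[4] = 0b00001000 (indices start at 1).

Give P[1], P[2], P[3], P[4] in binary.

P[1] = 0b00110011, P[2] = 0b01000111, P[3] = 0b11100011, P[4] = 0b10010010

ECB decryption: P_i = D(K, C_i).
P[1]: D(K, 0b10101001) = 0b00110011.
P[2]: D(K, 0b10111101) = 0b01000111.
P[3]: D(K, 0b01011001) = 0b11100011.
P[4]: D(K, 0b00001000) = 0b10010010.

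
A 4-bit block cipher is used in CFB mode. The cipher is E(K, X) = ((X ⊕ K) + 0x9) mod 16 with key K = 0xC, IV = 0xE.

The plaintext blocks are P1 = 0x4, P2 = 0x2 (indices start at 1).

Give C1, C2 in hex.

C1 = 0xF, C2 = 0xE

CFB encryption: C_i = P_i ⊕ E(K, C_{i−1}), with C_{0} = IV.
C1: E(K, 0xE) = 0xB; 0x4 ⊕ 0xB = 0xF.
C2: E(K, 0xF) = 0xC; 0x2 ⊕ 0xC = 0xE.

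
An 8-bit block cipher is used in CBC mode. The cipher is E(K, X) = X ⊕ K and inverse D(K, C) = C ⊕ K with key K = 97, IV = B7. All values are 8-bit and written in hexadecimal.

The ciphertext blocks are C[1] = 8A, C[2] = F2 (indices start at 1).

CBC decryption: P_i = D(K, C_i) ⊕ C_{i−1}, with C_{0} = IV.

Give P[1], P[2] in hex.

P[1]: D(K, 8A) = 1D; 1D ⊕ B7 = AA.
P[2]: D(K, F2) = 65; 65 ⊕ 8A = EF.

P[1] = AA, P[2] = EF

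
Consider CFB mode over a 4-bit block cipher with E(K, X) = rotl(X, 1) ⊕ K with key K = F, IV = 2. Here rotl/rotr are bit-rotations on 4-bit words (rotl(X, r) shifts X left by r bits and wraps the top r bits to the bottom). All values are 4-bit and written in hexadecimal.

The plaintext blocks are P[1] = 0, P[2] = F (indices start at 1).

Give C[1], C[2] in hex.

CFB encryption: C_i = P_i ⊕ E(K, C_{i−1}), with C_{0} = IV.
C[1]: E(K, 2) = B; 0 ⊕ B = B.
C[2]: E(K, B) = 8; F ⊕ 8 = 7.

C[1] = B, C[2] = 7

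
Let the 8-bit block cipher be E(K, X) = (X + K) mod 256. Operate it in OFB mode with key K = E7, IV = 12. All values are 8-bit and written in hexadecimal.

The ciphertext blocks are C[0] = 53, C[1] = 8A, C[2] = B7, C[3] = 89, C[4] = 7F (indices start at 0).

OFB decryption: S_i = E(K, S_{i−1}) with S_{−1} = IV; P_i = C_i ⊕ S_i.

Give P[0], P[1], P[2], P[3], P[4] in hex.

P[0] = AA, P[1] = 6A, P[2] = 70, P[3] = 27, P[4] = EA

P[0]: S = E(K, 12) = F9; 53 ⊕ F9 = AA.
P[1]: S = E(K, F9) = E0; 8A ⊕ E0 = 6A.
P[2]: S = E(K, E0) = C7; B7 ⊕ C7 = 70.
P[3]: S = E(K, C7) = AE; 89 ⊕ AE = 27.
P[4]: S = E(K, AE) = 95; 7F ⊕ 95 = EA.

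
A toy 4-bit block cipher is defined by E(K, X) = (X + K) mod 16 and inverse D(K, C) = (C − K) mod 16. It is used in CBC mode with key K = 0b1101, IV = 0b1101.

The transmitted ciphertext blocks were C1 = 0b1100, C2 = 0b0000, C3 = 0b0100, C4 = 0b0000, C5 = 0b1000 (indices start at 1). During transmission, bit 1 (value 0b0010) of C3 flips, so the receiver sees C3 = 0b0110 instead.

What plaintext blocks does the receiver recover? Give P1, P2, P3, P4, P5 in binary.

P1 = 0b0010, P2 = 0b1111, P3 = 0b1001, P4 = 0b0101, P5 = 0b1011

CBC decryption: P_i = D(K, C_i) ⊕ C_{i−1}, with C_{0} = IV.
Only C3 changed, to 0b0110. In CBC, a change in C_i garbles P_i and flips the same bit in P_{i+1}. Decrypting the received ciphertext:
P1: D(K, 0b1100) = 0b1111; 0b1111 ⊕ 0b1101 = 0b0010.
P2: D(K, 0b0000) = 0b0011; 0b0011 ⊕ 0b1100 = 0b1111.
P3: D(K, 0b0110) = 0b1001; 0b1001 ⊕ 0b0000 = 0b1001.
P4: D(K, 0b0000) = 0b0011; 0b0011 ⊕ 0b0110 = 0b0101.
P5: D(K, 0b1000) = 0b1011; 0b1011 ⊕ 0b0000 = 0b1011.
Blocks that differ from the original plaintext: P3, P4.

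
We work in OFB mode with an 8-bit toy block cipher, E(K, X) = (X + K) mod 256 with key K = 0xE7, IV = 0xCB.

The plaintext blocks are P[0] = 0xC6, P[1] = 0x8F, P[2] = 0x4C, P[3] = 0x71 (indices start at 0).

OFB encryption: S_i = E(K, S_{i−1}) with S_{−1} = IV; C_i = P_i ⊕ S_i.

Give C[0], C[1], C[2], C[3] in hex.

C[0]: S = E(K, 0xCB) = 0xB2; 0xC6 ⊕ 0xB2 = 0x74.
C[1]: S = E(K, 0xB2) = 0x99; 0x8F ⊕ 0x99 = 0x16.
C[2]: S = E(K, 0x99) = 0x80; 0x4C ⊕ 0x80 = 0xCC.
C[3]: S = E(K, 0x80) = 0x67; 0x71 ⊕ 0x67 = 0x16.

C[0] = 0x74, C[1] = 0x16, C[2] = 0xCC, C[3] = 0x16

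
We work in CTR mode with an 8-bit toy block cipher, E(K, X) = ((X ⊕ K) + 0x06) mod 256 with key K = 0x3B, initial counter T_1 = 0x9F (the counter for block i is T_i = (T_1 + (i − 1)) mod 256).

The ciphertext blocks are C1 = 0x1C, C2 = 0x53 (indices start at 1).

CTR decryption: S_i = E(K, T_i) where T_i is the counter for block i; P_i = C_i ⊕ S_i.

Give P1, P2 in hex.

P1 = 0xB6, P2 = 0xF2

P1: T = 0x9F, S = E(K, T) = 0xAA; 0x1C ⊕ 0xAA = 0xB6.
P2: T = 0xA0, S = E(K, T) = 0xA1; 0x53 ⊕ 0xA1 = 0xF2.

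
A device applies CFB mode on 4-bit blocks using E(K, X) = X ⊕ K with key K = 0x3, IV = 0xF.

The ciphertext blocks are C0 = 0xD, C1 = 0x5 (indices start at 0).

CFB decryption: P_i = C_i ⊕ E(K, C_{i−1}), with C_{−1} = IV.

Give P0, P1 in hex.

P0 = 0x1, P1 = 0xB

P0: E(K, 0xF) = 0xC; 0xD ⊕ 0xC = 0x1.
P1: E(K, 0xD) = 0xE; 0x5 ⊕ 0xE = 0xB.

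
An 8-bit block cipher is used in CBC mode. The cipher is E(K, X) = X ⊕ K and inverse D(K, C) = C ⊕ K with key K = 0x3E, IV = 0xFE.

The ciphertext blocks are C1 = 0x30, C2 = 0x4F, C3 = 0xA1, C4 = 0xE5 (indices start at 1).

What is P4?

CBC decryption: P_i = D(K, C_i) ⊕ C_{i−1}, with C_{0} = IV.
P4: D(K, 0xE5) = 0xDB; 0xDB ⊕ 0xA1 = 0x7A.

P4 = 0x7A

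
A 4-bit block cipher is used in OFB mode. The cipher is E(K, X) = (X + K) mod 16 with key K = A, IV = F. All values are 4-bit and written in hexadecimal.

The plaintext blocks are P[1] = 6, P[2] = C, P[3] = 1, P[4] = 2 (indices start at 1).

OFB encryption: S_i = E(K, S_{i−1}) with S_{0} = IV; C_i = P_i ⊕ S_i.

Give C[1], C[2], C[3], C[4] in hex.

C[1] = F, C[2] = F, C[3] = C, C[4] = 5

C[1]: S = E(K, F) = 9; 6 ⊕ 9 = F.
C[2]: S = E(K, 9) = 3; C ⊕ 3 = F.
C[3]: S = E(K, 3) = D; 1 ⊕ D = C.
C[4]: S = E(K, D) = 7; 2 ⊕ 7 = 5.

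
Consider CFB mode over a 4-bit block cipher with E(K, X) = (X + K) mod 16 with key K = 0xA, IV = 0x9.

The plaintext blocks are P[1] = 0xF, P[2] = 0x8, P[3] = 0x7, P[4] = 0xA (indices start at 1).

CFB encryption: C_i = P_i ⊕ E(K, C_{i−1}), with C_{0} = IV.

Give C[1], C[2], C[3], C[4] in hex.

C[1] = 0xC, C[2] = 0xE, C[3] = 0xF, C[4] = 0x3

C[1]: E(K, 0x9) = 0x3; 0xF ⊕ 0x3 = 0xC.
C[2]: E(K, 0xC) = 0x6; 0x8 ⊕ 0x6 = 0xE.
C[3]: E(K, 0xE) = 0x8; 0x7 ⊕ 0x8 = 0xF.
C[4]: E(K, 0xF) = 0x9; 0xA ⊕ 0x9 = 0x3.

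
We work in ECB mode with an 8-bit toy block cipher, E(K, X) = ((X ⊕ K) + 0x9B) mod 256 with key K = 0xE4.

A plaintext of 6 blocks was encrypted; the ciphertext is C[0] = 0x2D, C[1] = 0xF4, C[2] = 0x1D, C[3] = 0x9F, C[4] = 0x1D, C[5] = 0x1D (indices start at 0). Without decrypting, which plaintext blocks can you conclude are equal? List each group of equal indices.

P[2] = P[4] = P[5]

ECB encrypts each block independently with the same key, so equal ciphertext blocks imply equal plaintext blocks.
C[2] = C[4] = C[5] = 0x1D, so P[2] = P[4] = P[5].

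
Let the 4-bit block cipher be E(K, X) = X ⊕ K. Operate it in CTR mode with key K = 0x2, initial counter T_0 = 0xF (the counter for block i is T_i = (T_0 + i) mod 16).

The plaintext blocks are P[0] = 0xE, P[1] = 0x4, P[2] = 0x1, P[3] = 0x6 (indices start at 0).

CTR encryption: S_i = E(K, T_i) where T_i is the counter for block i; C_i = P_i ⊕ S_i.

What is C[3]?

C[0]: T = 0xF, S = E(K, T) = 0xD; 0xE ⊕ 0xD = 0x3.
C[1]: T = 0x0, S = E(K, T) = 0x2; 0x4 ⊕ 0x2 = 0x6.
C[2]: T = 0x1, S = E(K, T) = 0x3; 0x1 ⊕ 0x3 = 0x2.
C[3]: T = 0x2, S = E(K, T) = 0x0; 0x6 ⊕ 0x0 = 0x6.

C[3] = 0x6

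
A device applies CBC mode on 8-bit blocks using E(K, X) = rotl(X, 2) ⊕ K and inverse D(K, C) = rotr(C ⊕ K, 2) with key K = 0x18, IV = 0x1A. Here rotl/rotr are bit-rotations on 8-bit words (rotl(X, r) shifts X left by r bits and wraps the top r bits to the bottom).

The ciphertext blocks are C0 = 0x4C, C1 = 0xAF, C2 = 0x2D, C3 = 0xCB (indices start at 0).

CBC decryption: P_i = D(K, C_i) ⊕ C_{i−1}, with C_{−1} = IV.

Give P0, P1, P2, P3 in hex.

P0: D(K, 0x4C) = 0x15; 0x15 ⊕ 0x1A = 0x0F.
P1: D(K, 0xAF) = 0xED; 0xED ⊕ 0x4C = 0xA1.
P2: D(K, 0x2D) = 0x4D; 0x4D ⊕ 0xAF = 0xE2.
P3: D(K, 0xCB) = 0xF4; 0xF4 ⊕ 0x2D = 0xD9.

P0 = 0x0F, P1 = 0xA1, P2 = 0xE2, P3 = 0xD9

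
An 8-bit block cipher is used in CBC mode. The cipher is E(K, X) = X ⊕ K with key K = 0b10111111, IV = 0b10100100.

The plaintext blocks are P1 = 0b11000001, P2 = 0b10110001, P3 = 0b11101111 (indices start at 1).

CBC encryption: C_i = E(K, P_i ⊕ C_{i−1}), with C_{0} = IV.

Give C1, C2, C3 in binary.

C1 = 0b11011010, C2 = 0b11010100, C3 = 0b10000100

C1: P1 ⊕ 0b10100100 = 0b01100101; E(K, 0b01100101) = 0b11011010.
C2: P2 ⊕ 0b11011010 = 0b01101011; E(K, 0b01101011) = 0b11010100.
C3: P3 ⊕ 0b11010100 = 0b00111011; E(K, 0b00111011) = 0b10000100.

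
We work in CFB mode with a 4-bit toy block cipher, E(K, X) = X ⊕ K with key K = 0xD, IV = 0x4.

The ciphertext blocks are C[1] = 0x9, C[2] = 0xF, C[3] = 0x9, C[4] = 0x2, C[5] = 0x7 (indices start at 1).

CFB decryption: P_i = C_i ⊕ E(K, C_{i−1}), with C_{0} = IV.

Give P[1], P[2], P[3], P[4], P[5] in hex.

P[1] = 0x0, P[2] = 0xB, P[3] = 0xB, P[4] = 0x6, P[5] = 0x8

P[1]: E(K, 0x4) = 0x9; 0x9 ⊕ 0x9 = 0x0.
P[2]: E(K, 0x9) = 0x4; 0xF ⊕ 0x4 = 0xB.
P[3]: E(K, 0xF) = 0x2; 0x9 ⊕ 0x2 = 0xB.
P[4]: E(K, 0x9) = 0x4; 0x2 ⊕ 0x4 = 0x6.
P[5]: E(K, 0x2) = 0xF; 0x7 ⊕ 0xF = 0x8.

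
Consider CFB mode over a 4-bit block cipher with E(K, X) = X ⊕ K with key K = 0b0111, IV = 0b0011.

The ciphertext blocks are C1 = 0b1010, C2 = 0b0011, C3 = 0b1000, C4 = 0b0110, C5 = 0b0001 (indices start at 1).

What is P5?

CFB decryption: P_i = C_i ⊕ E(K, C_{i−1}), with C_{0} = IV.
P5: E(K, 0b0110) = 0b0001; 0b0001 ⊕ 0b0001 = 0b0000.

P5 = 0b0000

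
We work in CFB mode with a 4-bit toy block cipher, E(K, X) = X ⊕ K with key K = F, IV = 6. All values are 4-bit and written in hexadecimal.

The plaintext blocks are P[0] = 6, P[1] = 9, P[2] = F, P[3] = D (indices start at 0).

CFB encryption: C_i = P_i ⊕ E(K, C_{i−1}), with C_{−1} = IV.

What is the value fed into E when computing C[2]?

C[0]: E(K, 6) = 9; 6 ⊕ 9 = F.
C[1]: E(K, F) = 0; 9 ⊕ 0 = 9.
C[2]: E(K, 9) = 6; F ⊕ 6 = 9.
So the input to E for block [2] is 9.

9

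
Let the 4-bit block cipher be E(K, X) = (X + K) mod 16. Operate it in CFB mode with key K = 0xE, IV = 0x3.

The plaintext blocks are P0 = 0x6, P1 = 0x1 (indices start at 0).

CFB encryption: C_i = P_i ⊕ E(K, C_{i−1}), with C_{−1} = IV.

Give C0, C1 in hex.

C0: E(K, 0x3) = 0x1; 0x6 ⊕ 0x1 = 0x7.
C1: E(K, 0x7) = 0x5; 0x1 ⊕ 0x5 = 0x4.

C0 = 0x7, C1 = 0x4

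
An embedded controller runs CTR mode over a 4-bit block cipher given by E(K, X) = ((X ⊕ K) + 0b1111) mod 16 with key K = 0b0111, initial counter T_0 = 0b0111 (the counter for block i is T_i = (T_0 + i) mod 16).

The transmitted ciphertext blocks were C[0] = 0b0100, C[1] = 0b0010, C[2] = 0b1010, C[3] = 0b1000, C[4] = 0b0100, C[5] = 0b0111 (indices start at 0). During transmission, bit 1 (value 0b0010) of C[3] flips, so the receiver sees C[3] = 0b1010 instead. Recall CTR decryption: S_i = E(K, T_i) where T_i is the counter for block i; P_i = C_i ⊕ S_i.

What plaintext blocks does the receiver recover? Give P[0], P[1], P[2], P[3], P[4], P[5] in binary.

Only C[3] changed, to 0b1010. In CTR, a change in C_i flips the same bit in P_i only; the keystream is unaffected. Decrypting the received ciphertext:
P[0]: T = 0b0111, S = E(K, T) = 0b1111; 0b0100 ⊕ 0b1111 = 0b1011.
P[1]: T = 0b1000, S = E(K, T) = 0b1110; 0b0010 ⊕ 0b1110 = 0b1100.
P[2]: T = 0b1001, S = E(K, T) = 0b1101; 0b1010 ⊕ 0b1101 = 0b0111.
P[3]: T = 0b1010, S = E(K, T) = 0b1100; 0b1010 ⊕ 0b1100 = 0b0110.
P[4]: T = 0b1011, S = E(K, T) = 0b1011; 0b0100 ⊕ 0b1011 = 0b1111.
P[5]: T = 0b1100, S = E(K, T) = 0b1010; 0b0111 ⊕ 0b1010 = 0b1101.
Blocks that differ from the original plaintext: P[3].

P[0] = 0b1011, P[1] = 0b1100, P[2] = 0b0111, P[3] = 0b0110, P[4] = 0b1111, P[5] = 0b1101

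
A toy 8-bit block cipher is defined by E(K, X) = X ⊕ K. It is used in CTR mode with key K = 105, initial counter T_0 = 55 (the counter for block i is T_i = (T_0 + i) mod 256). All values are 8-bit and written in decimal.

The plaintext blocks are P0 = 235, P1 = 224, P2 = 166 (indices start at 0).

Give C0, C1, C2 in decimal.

CTR encryption: S_i = E(K, T_i) where T_i is the counter for block i; C_i = P_i ⊕ S_i.
C0: T = 55, S = E(K, T) = 94; 235 ⊕ 94 = 181.
C1: T = 56, S = E(K, T) = 81; 224 ⊕ 81 = 177.
C2: T = 57, S = E(K, T) = 80; 166 ⊕ 80 = 246.

C0 = 181, C1 = 177, C2 = 246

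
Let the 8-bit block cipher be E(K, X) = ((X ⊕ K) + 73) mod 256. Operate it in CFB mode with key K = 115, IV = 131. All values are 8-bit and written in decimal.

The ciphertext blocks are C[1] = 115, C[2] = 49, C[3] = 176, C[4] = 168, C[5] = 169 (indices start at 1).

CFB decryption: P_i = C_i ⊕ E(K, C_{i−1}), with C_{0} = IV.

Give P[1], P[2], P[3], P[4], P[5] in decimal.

P[1] = 74, P[2] = 120, P[3] = 59, P[4] = 164, P[5] = 141

P[1]: E(K, 131) = 57; 115 ⊕ 57 = 74.
P[2]: E(K, 115) = 73; 49 ⊕ 73 = 120.
P[3]: E(K, 49) = 139; 176 ⊕ 139 = 59.
P[4]: E(K, 176) = 12; 168 ⊕ 12 = 164.
P[5]: E(K, 168) = 36; 169 ⊕ 36 = 141.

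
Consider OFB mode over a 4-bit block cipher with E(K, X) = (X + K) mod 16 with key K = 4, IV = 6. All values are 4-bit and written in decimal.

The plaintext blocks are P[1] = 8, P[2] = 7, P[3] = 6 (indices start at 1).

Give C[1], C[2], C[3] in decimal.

C[1] = 2, C[2] = 9, C[3] = 4

OFB encryption: S_i = E(K, S_{i−1}) with S_{0} = IV; C_i = P_i ⊕ S_i.
C[1]: S = E(K, 6) = 10; 8 ⊕ 10 = 2.
C[2]: S = E(K, 10) = 14; 7 ⊕ 14 = 9.
C[3]: S = E(K, 14) = 2; 6 ⊕ 2 = 4.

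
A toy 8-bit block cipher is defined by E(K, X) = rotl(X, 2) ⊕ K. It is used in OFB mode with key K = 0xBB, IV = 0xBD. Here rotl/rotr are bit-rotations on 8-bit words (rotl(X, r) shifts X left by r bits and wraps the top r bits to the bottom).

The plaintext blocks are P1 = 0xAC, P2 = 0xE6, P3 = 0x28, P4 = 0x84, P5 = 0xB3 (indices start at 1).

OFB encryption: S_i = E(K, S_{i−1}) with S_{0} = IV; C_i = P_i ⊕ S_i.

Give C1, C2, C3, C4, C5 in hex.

C1 = 0xE1, C2 = 0x68, C3 = 0xA9, C4 = 0x39, C5 = 0xFE

C1: S = E(K, 0xBD) = 0x4D; 0xAC ⊕ 0x4D = 0xE1.
C2: S = E(K, 0x4D) = 0x8E; 0xE6 ⊕ 0x8E = 0x68.
C3: S = E(K, 0x8E) = 0x81; 0x28 ⊕ 0x81 = 0xA9.
C4: S = E(K, 0x81) = 0xBD; 0x84 ⊕ 0xBD = 0x39.
C5: S = E(K, 0xBD) = 0x4D; 0xB3 ⊕ 0x4D = 0xFE.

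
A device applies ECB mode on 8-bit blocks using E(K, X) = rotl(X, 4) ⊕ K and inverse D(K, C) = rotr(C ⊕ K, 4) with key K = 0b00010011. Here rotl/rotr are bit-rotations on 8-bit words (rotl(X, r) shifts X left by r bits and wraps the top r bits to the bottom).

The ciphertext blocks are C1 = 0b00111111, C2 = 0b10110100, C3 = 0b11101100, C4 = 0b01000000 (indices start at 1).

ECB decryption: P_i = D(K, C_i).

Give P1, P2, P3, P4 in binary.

P1: D(K, 0b00111111) = 0b11000010.
P2: D(K, 0b10110100) = 0b01111010.
P3: D(K, 0b11101100) = 0b11111111.
P4: D(K, 0b01000000) = 0b00110101.

P1 = 0b11000010, P2 = 0b01111010, P3 = 0b11111111, P4 = 0b00110101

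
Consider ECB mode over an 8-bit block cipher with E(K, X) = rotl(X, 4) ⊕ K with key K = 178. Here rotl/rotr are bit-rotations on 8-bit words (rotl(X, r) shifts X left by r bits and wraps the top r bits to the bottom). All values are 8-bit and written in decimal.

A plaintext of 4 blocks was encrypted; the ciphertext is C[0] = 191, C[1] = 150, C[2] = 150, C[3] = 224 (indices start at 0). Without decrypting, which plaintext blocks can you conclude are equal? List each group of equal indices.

ECB encrypts each block independently with the same key, so equal ciphertext blocks imply equal plaintext blocks.
C[1] = C[2] = 150, so P[1] = P[2].

P[1] = P[2]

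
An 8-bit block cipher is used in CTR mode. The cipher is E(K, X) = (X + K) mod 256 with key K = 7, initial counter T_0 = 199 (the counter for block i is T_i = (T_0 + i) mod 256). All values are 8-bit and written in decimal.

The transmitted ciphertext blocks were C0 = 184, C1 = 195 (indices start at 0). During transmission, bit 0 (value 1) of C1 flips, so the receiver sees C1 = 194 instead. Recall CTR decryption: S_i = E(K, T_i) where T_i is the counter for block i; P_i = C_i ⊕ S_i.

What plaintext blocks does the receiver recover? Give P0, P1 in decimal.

Only C1 changed, to 194. In CTR, a change in C_i flips the same bit in P_i only; the keystream is unaffected. Decrypting the received ciphertext:
P0: T = 199, S = E(K, T) = 206; 184 ⊕ 206 = 118.
P1: T = 200, S = E(K, T) = 207; 194 ⊕ 207 = 13.
Blocks that differ from the original plaintext: P1.

P0 = 118, P1 = 13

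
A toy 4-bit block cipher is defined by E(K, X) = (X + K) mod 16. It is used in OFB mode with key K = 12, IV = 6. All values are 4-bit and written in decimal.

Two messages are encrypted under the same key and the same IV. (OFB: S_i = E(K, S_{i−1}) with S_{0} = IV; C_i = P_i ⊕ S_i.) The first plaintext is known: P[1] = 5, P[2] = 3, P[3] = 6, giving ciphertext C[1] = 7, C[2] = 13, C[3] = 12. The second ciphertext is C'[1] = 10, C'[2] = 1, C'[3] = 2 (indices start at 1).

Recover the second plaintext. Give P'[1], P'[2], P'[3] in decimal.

P'[1] = 8, P'[2] = 15, P'[3] = 8

In OFB with a reused IV, both messages share the same keystream S_i, so C_i ⊕ C'_i = P_i ⊕ P'_i and thus P'_i = P_i ⊕ C_i ⊕ C'_i.
P'[1]: 5 ⊕ 7 ⊕ 10 = 8.
P'[2]: 3 ⊕ 13 ⊕ 1 = 15.
P'[3]: 6 ⊕ 12 ⊕ 2 = 8.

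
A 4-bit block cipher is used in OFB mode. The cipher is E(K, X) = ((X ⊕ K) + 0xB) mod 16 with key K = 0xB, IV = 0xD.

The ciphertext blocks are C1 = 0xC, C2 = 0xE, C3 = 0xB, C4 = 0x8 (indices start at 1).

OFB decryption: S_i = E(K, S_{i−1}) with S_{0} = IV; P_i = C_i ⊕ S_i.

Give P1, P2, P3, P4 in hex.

P1 = 0xD, P2 = 0xB, P3 = 0x2, P4 = 0x5

P1: S = E(K, 0xD) = 0x1; 0xC ⊕ 0x1 = 0xD.
P2: S = E(K, 0x1) = 0x5; 0xE ⊕ 0x5 = 0xB.
P3: S = E(K, 0x5) = 0x9; 0xB ⊕ 0x9 = 0x2.
P4: S = E(K, 0x9) = 0xD; 0x8 ⊕ 0xD = 0x5.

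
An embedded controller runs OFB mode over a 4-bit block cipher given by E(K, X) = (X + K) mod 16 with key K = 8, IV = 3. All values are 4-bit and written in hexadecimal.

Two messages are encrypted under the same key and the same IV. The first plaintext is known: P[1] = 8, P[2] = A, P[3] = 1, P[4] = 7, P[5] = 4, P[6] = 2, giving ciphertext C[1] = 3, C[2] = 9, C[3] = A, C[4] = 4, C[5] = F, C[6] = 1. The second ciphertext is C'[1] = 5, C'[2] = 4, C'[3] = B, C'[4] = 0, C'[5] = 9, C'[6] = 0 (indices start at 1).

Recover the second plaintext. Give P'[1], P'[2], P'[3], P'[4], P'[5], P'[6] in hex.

In OFB with a reused IV, both messages share the same keystream S_i, so C_i ⊕ C'_i = P_i ⊕ P'_i and thus P'_i = P_i ⊕ C_i ⊕ C'_i.
P'[1]: 8 ⊕ 3 ⊕ 5 = E.
P'[2]: A ⊕ 9 ⊕ 4 = 7.
P'[3]: 1 ⊕ A ⊕ B = 0.
P'[4]: 7 ⊕ 4 ⊕ 0 = 3.
P'[5]: 4 ⊕ F ⊕ 9 = 2.
P'[6]: 2 ⊕ 1 ⊕ 0 = 3.

P'[1] = E, P'[2] = 7, P'[3] = 0, P'[4] = 3, P'[5] = 2, P'[6] = 3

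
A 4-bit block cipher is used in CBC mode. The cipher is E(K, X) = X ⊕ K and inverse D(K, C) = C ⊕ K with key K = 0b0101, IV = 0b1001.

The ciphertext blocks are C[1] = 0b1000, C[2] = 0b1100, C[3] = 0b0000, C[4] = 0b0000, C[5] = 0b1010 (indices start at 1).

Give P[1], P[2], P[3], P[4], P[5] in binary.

P[1] = 0b0100, P[2] = 0b0001, P[3] = 0b1001, P[4] = 0b0101, P[5] = 0b1111

CBC decryption: P_i = D(K, C_i) ⊕ C_{i−1}, with C_{0} = IV.
P[1]: D(K, 0b1000) = 0b1101; 0b1101 ⊕ 0b1001 = 0b0100.
P[2]: D(K, 0b1100) = 0b1001; 0b1001 ⊕ 0b1000 = 0b0001.
P[3]: D(K, 0b0000) = 0b0101; 0b0101 ⊕ 0b1100 = 0b1001.
P[4]: D(K, 0b0000) = 0b0101; 0b0101 ⊕ 0b0000 = 0b0101.
P[5]: D(K, 0b1010) = 0b1111; 0b1111 ⊕ 0b0000 = 0b1111.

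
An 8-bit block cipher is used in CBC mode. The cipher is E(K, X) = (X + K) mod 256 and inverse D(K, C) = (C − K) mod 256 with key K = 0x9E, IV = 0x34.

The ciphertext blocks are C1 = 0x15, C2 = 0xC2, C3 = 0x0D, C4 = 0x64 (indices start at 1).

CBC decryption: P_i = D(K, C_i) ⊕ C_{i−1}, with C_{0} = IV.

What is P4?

P4 = 0xCB

P4: D(K, 0x64) = 0xC6; 0xC6 ⊕ 0x0D = 0xCB.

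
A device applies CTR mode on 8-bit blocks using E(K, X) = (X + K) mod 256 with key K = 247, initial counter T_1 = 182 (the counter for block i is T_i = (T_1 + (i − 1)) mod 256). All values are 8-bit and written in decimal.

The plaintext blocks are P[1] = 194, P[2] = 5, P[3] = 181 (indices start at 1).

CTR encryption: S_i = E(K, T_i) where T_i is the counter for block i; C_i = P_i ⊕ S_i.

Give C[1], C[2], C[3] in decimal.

C[1]: T = 182, S = E(K, T) = 173; 194 ⊕ 173 = 111.
C[2]: T = 183, S = E(K, T) = 174; 5 ⊕ 174 = 171.
C[3]: T = 184, S = E(K, T) = 175; 181 ⊕ 175 = 26.

C[1] = 111, C[2] = 171, C[3] = 26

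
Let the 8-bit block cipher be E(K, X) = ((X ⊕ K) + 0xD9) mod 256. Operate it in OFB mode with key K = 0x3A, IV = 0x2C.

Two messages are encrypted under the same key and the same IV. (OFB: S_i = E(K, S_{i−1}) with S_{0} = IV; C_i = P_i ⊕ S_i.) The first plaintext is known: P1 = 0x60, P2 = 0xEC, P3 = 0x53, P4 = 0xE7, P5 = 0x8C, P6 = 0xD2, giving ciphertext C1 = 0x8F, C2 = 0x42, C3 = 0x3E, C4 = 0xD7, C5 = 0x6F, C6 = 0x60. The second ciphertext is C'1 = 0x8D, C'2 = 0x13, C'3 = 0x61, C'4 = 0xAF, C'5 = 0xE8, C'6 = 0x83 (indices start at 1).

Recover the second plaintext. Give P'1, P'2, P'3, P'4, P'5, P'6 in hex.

In OFB with a reused IV, both messages share the same keystream S_i, so C_i ⊕ C'_i = P_i ⊕ P'_i and thus P'_i = P_i ⊕ C_i ⊕ C'_i.
P'1: 0x60 ⊕ 0x8F ⊕ 0x8D = 0x62.
P'2: 0xEC ⊕ 0x42 ⊕ 0x13 = 0xBD.
P'3: 0x53 ⊕ 0x3E ⊕ 0x61 = 0x0C.
P'4: 0xE7 ⊕ 0xD7 ⊕ 0xAF = 0x9F.
P'5: 0x8C ⊕ 0x6F ⊕ 0xE8 = 0x0B.
P'6: 0xD2 ⊕ 0x60 ⊕ 0x83 = 0x31.

P'1 = 0x62, P'2 = 0xBD, P'3 = 0x0C, P'4 = 0x9F, P'5 = 0x0B, P'6 = 0x31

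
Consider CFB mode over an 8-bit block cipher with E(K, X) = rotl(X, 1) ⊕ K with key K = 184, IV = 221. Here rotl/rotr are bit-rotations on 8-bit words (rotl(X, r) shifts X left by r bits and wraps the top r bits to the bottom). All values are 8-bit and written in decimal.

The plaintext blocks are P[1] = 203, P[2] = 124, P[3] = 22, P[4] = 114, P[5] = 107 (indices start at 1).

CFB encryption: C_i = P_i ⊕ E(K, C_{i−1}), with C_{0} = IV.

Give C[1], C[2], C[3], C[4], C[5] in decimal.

C[1] = 200, C[2] = 85, C[3] = 4, C[4] = 194, C[5] = 86

C[1]: E(K, 221) = 3; 203 ⊕ 3 = 200.
C[2]: E(K, 200) = 41; 124 ⊕ 41 = 85.
C[3]: E(K, 85) = 18; 22 ⊕ 18 = 4.
C[4]: E(K, 4) = 176; 114 ⊕ 176 = 194.
C[5]: E(K, 194) = 61; 107 ⊕ 61 = 86.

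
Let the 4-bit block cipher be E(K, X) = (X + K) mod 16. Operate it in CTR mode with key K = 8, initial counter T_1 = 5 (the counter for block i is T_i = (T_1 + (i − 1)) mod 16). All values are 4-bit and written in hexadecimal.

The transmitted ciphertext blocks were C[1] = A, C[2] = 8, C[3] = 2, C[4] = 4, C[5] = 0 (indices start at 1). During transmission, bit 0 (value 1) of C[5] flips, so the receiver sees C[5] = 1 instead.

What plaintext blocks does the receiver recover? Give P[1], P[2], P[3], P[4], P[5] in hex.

P[1] = 7, P[2] = 6, P[3] = D, P[4] = 4, P[5] = 0

CTR decryption: S_i = E(K, T_i) where T_i is the counter for block i; P_i = C_i ⊕ S_i.
Only C[5] changed, to 1. In CTR, a change in C_i flips the same bit in P_i only; the keystream is unaffected. Decrypting the received ciphertext:
P[1]: T = 5, S = E(K, T) = D; A ⊕ D = 7.
P[2]: T = 6, S = E(K, T) = E; 8 ⊕ E = 6.
P[3]: T = 7, S = E(K, T) = F; 2 ⊕ F = D.
P[4]: T = 8, S = E(K, T) = 0; 4 ⊕ 0 = 4.
P[5]: T = 9, S = E(K, T) = 1; 1 ⊕ 1 = 0.
Blocks that differ from the original plaintext: P[5].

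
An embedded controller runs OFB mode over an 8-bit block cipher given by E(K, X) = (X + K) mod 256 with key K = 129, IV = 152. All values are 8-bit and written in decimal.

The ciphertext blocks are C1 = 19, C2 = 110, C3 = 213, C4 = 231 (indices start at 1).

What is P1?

P1 = 10

OFB decryption: S_i = E(K, S_{i−1}) with S_{0} = IV; P_i = C_i ⊕ S_i.
P1: S = E(K, 152) = 25; 19 ⊕ 25 = 10.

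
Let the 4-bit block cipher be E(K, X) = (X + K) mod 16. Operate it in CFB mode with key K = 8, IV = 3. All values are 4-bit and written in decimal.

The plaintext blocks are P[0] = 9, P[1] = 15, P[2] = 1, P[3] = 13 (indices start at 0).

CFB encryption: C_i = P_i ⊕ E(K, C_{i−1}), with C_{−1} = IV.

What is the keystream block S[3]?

C[0]: E(K, 3) = 11; 9 ⊕ 11 = 2.
C[1]: E(K, 2) = 10; 15 ⊕ 10 = 5.
C[2]: E(K, 5) = 13; 1 ⊕ 13 = 12.
C[3]: E(K, 12) = 4; 13 ⊕ 4 = 9.
So S[3] = 4.

4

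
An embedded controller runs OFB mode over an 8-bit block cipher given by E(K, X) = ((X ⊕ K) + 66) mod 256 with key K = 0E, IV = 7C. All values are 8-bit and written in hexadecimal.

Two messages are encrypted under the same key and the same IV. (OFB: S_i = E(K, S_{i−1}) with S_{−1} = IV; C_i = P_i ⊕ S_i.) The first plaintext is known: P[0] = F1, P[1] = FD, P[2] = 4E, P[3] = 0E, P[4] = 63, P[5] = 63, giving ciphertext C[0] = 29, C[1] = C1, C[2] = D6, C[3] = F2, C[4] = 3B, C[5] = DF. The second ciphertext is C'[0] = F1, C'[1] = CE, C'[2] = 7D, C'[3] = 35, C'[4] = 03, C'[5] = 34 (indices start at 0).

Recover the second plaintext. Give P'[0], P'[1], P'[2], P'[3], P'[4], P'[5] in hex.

In OFB with a reused IV, both messages share the same keystream S_i, so C_i ⊕ C'_i = P_i ⊕ P'_i and thus P'_i = P_i ⊕ C_i ⊕ C'_i.
P'[0]: F1 ⊕ 29 ⊕ F1 = 29.
P'[1]: FD ⊕ C1 ⊕ CE = F2.
P'[2]: 4E ⊕ D6 ⊕ 7D = E5.
P'[3]: 0E ⊕ F2 ⊕ 35 = C9.
P'[4]: 63 ⊕ 3B ⊕ 03 = 5B.
P'[5]: 63 ⊕ DF ⊕ 34 = 88.

P'[0] = 29, P'[1] = F2, P'[2] = E5, P'[3] = C9, P'[4] = 5B, P'[5] = 88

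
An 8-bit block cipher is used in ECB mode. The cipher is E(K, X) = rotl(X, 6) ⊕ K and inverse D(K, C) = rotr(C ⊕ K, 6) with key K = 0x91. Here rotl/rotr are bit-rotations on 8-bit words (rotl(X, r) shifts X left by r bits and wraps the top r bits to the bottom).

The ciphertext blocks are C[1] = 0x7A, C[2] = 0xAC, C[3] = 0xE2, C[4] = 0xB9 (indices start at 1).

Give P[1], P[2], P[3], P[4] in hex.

ECB decryption: P_i = D(K, C_i).
P[1]: D(K, 0x7A) = 0xAF.
P[2]: D(K, 0xAC) = 0xF4.
P[3]: D(K, 0xE2) = 0xCD.
P[4]: D(K, 0xB9) = 0xA0.

P[1] = 0xAF, P[2] = 0xF4, P[3] = 0xCD, P[4] = 0xA0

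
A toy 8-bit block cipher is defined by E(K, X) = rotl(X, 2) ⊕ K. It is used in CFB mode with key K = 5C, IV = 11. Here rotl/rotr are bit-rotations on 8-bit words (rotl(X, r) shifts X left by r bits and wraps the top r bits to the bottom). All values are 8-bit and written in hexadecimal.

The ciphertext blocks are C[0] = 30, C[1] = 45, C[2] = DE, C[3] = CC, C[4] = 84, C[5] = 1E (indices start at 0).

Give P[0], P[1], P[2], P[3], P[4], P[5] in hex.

CFB decryption: P_i = C_i ⊕ E(K, C_{i−1}), with C_{−1} = IV.
P[0]: E(K, 11) = 18; 30 ⊕ 18 = 28.
P[1]: E(K, 30) = 9C; 45 ⊕ 9C = D9.
P[2]: E(K, 45) = 49; DE ⊕ 49 = 97.
P[3]: E(K, DE) = 27; CC ⊕ 27 = EB.
P[4]: E(K, CC) = 6F; 84 ⊕ 6F = EB.
P[5]: E(K, 84) = 4E; 1E ⊕ 4E = 50.

P[0] = 28, P[1] = D9, P[2] = 97, P[3] = EB, P[4] = EB, P[5] = 50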